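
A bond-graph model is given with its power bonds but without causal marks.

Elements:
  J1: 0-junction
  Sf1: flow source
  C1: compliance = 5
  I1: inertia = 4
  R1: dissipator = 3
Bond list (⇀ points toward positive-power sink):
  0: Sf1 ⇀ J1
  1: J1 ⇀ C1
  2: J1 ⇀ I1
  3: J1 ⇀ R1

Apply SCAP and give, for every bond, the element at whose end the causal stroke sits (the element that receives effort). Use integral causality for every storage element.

#0 →Sf1
#1 →J1
#2 →I1
#3 →R1

bond 0 →Sf1  (Sf1 (Sf) sets flow on bond)
bond 1 →J1  (C1 outputs effort q/C1)
bond 2 →I1  (0-jn J1 has e-setter on 1)
bond 3 →R1  (0-jn J1 has e-setter on 1)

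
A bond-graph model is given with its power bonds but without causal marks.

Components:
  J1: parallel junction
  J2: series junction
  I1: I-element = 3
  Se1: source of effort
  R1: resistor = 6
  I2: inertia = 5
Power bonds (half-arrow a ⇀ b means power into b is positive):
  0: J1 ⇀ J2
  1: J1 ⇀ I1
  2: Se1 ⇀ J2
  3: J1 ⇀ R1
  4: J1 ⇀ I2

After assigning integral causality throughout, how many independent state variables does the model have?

b2 →J2  (Se1: effort source, stroke at far end)
b0 →J1  (J2 needs exactly one f-in)
b1 →I1  (0-jn J1 has e-setter on 0)
b3 →R1  (0-jn J1 has e-setter on 0)
b4 →I2  (0-jn J1 has e-setter on 0)

2  (I1, I2 all integral)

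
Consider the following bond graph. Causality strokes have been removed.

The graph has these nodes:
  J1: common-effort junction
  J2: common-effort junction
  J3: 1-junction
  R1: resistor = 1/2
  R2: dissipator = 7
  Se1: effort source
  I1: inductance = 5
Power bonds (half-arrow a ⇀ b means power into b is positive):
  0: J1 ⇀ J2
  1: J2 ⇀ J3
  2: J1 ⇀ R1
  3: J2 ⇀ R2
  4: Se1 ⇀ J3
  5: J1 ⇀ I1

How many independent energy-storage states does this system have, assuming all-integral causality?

bond 4 stroke→J3  (Se1: effort source, stroke at far end)
bond 1 stroke→J2  (J3: last free bond brings flow in)
bond 0 stroke→J1  (J2 effort already set via bond 1)
bond 3 stroke→R2  (J2: bond 1 brought effort, rest push out)
bond 2 stroke→R1  (J1: bond 0 brought effort, rest push out)
bond 5 stroke→I1  (common-e at J1 fixed by 0)

1  (I1 all integral)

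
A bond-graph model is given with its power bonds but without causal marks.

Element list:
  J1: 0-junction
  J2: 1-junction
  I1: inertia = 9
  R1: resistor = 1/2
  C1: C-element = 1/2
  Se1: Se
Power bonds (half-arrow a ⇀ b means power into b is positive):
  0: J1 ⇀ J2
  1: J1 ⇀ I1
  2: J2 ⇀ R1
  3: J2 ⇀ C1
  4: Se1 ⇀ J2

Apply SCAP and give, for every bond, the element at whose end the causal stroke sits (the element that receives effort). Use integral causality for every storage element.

bond 4 stroke at J2  (Se1 (Se) sets effort on bond)
bond 1 stroke at I1  (I1: I, integral causality)
bond 0 stroke at J1  (only one effort-in slot at J1)
bond 2 stroke at J2  (1-jn J2 has f-setter on 0)
bond 3 stroke at J2  (J2: bond 0 brought flow, rest push out)

β0 stroke at J1
β1 stroke at I1
β2 stroke at J2
β3 stroke at J2
β4 stroke at J2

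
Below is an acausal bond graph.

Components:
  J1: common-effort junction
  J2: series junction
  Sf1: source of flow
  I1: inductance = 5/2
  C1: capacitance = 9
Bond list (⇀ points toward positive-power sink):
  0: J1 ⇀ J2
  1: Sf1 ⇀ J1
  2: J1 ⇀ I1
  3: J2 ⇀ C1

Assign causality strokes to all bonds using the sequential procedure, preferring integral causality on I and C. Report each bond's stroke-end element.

b0 stroke at J1
b1 stroke at Sf1
b2 stroke at I1
b3 stroke at J2

β1 stroke→Sf1  (Sf1 (Sf) sets flow on bond)
β2 stroke→I1  (I1: I, integral causality)
β0 stroke→J1  (J1: last free bond brings effort in)
β3 stroke→J2  (common-f at J2 fixed by 0)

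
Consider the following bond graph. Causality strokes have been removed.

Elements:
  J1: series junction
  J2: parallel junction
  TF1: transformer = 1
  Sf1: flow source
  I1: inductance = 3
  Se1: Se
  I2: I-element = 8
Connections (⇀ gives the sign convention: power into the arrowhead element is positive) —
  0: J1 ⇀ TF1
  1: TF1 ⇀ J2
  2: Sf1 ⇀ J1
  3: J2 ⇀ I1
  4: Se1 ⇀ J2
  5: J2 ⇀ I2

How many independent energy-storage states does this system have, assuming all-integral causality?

#2 stroke at Sf1  (source Sf1 imposes f)
#4 stroke at J2  (source Se1 imposes e)
#0 stroke at J1  (1-jn J1 has f-setter on 2)
#1 stroke at TF1  (J2: bond 4 brought effort, rest push out)
#3 stroke at I1  (common-e at J2 fixed by 4)
#5 stroke at I2  (common-e at J2 fixed by 4)

2  (I1, I2 all integral)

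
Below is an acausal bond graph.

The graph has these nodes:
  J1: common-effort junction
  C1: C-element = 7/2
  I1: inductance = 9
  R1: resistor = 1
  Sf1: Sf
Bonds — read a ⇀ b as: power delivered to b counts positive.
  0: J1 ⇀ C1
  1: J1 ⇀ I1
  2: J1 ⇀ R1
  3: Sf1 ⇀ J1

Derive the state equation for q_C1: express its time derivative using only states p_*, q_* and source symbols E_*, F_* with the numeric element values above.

bond 3 →Sf1  (Sf1 fixes flow; stroke at Sf1)
bond 0 →J1  (C1 integral (e out))
bond 1 →I1  (J1 effort already set via bond 0)
bond 2 →R1  (common-e at J1 fixed by 0)

dq_C1/dt = F_Sf1 - p_I1/9 - 2*q_C1/7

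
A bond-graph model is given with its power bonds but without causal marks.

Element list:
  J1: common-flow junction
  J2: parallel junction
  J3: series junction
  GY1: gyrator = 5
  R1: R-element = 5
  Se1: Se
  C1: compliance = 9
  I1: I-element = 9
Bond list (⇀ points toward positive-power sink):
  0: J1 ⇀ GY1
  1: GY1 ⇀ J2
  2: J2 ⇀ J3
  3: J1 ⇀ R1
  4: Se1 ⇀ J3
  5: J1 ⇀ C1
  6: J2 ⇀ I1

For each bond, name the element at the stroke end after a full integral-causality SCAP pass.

bond 4 stroke at J3  (source Se1 imposes e)
bond 2 stroke at J2  (J3: last free bond brings flow in)
bond 1 stroke at GY1  (0-jn J2 has e-setter on 2)
bond 6 stroke at I1  (J2: bond 2 brought effort, rest push out)
bond 0 stroke at GY1  (GY GY1: same side as bond 1)
bond 3 stroke at J1  (J1: bond 0 brought flow, rest push out)
bond 5 stroke at J1  (J1 flow already set via bond 0)

β0 →GY1
β1 →GY1
β2 →J2
β3 →J1
β4 →J3
β5 →J1
β6 →I1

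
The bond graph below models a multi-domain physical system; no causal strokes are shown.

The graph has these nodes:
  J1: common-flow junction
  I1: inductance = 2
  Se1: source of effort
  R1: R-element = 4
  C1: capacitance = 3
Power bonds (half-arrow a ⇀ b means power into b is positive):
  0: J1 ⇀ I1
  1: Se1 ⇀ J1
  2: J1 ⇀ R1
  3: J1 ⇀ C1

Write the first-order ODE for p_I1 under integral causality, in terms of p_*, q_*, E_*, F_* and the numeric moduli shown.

dp_I1/dt = E_Se1 - 2*p_I1 - q_C1/3

b1 |J1  (Se1 (Se) sets effort on bond)
b0 |I1  (I1 outputs flow p/I1)
b2 |J1  (J1 flow already set via bond 0)
b3 |J1  (J1: bond 0 brought flow, rest push out)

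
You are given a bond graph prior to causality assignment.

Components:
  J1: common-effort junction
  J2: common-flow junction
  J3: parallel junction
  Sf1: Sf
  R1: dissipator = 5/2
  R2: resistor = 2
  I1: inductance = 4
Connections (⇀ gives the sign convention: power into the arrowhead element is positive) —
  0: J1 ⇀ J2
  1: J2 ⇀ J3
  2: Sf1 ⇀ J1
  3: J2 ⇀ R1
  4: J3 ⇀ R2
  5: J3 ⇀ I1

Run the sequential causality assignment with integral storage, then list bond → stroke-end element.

#0 stroke→J1
#1 stroke→J2
#2 stroke→Sf1
#3 stroke→J2
#4 stroke→J3
#5 stroke→I1

#2 stroke at Sf1  (Sf1 fixes flow; stroke at Sf1)
#0 stroke at J1  (closing 0-jn rule on J1)
#1 stroke at J2  (1-jn J2 has f-setter on 0)
#3 stroke at J2  (J2: bond 0 brought flow, rest push out)
#5 stroke at I1  (I1 outputs flow p/I1)
#4 stroke at J3  (only one effort-in slot at J3)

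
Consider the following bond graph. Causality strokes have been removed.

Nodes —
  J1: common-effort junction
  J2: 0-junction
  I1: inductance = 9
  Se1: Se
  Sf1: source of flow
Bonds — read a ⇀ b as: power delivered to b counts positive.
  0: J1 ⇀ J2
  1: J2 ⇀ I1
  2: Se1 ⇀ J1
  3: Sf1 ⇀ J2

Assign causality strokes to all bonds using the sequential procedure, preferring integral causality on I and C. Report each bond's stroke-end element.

β0 stroke at J2
β1 stroke at I1
β2 stroke at J1
β3 stroke at Sf1

#2 stroke→J1  (Se1 (Se) sets effort on bond)
#3 stroke→Sf1  (Sf1 (Sf) sets flow on bond)
#0 stroke→J2  (J1 effort already set via bond 2)
#1 stroke→I1  (J2: bond 0 brought effort, rest push out)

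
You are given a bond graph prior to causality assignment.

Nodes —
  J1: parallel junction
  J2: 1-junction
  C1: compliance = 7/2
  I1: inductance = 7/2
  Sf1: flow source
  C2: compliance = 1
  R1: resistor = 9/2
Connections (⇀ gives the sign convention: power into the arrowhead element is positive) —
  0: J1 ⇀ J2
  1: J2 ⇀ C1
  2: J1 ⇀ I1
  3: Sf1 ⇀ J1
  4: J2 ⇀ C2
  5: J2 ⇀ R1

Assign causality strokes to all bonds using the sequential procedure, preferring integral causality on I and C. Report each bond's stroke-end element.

bond 0 stroke at J1
bond 1 stroke at J2
bond 2 stroke at I1
bond 3 stroke at Sf1
bond 4 stroke at J2
bond 5 stroke at J2

bond 3 |Sf1  (source Sf1 imposes f)
bond 1 |J2  (C1: C, integral causality)
bond 2 |I1  (I1 integral (f out))
bond 0 |J1  (closing 0-jn rule on J1)
bond 4 |J2  (1-jn J2 has f-setter on 0)
bond 5 |J2  (common-f at J2 fixed by 0)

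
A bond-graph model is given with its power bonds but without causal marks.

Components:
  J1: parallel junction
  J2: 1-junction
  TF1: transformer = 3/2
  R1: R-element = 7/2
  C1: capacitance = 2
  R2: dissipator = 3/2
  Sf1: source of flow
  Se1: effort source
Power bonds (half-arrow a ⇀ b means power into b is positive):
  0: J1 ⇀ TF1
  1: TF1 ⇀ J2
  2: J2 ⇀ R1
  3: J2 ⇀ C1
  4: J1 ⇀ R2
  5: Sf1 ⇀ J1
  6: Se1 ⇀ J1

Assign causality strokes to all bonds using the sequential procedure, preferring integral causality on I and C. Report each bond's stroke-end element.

#0 stroke→TF1
#1 stroke→J2
#2 stroke→R1
#3 stroke→J2
#4 stroke→R2
#5 stroke→Sf1
#6 stroke→J1

β5 stroke→Sf1  (Sf1 fixes flow; stroke at Sf1)
β6 stroke→J1  (Se1 (Se) sets effort on bond)
β0 stroke→TF1  (0-jn J1 has e-setter on 6)
β4 stroke→R2  (common-e at J1 fixed by 6)
β1 stroke→J2  (TF1: transformer flips bond 0)
β3 stroke→J2  (C1 integral (e out))
β2 stroke→R1  (closing 1-jn rule on J2)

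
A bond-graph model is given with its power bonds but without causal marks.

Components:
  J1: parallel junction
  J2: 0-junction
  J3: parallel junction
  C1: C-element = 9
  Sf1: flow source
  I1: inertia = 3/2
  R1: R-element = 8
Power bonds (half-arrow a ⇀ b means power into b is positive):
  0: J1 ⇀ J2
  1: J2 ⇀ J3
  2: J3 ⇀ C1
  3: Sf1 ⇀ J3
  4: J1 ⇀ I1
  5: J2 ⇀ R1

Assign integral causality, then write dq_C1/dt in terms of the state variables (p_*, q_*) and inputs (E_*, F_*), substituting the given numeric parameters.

dq_C1/dt = F_Sf1 - 2*p_I1/3 - q_C1/72

#3 stroke→Sf1  (Sf1: flow source, stroke at near end)
#2 stroke→J3  (prefer integral on C1)
#1 stroke→J2  (J3 effort already set via bond 2)
#0 stroke→J1  (J2: bond 1 brought effort, rest push out)
#5 stroke→R1  (J2: bond 1 brought effort, rest push out)
#4 stroke→I1  (J1: bond 0 brought effort, rest push out)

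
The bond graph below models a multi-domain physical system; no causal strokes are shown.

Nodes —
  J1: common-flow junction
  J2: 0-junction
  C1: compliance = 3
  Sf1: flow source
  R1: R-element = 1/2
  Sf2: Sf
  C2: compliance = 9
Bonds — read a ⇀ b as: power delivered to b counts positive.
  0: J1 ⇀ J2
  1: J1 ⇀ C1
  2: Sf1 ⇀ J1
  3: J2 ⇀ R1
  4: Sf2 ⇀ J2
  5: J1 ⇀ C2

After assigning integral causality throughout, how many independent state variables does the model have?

2  (C1, C2 all integral)

#2 →Sf1  (source Sf1 imposes f)
#4 →Sf2  (source Sf2 imposes f)
#0 →J1  (J1: bond 2 brought flow, rest push out)
#1 →J1  (common-f at J1 fixed by 2)
#5 →J1  (common-f at J1 fixed by 2)
#3 →J2  (J2 needs exactly one e-in)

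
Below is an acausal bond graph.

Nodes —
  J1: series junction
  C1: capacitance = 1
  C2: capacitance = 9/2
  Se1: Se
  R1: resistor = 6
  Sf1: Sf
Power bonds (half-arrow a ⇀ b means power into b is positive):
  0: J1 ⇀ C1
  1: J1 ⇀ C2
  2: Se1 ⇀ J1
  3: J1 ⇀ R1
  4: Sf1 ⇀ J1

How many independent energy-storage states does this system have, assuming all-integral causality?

b2 stroke→J1  (source Se1 imposes e)
b4 stroke→Sf1  (source Sf1 imposes f)
b0 stroke→J1  (common-f at J1 fixed by 4)
b1 stroke→J1  (J1 flow already set via bond 4)
b3 stroke→J1  (common-f at J1 fixed by 4)

2  (C1, C2 all integral)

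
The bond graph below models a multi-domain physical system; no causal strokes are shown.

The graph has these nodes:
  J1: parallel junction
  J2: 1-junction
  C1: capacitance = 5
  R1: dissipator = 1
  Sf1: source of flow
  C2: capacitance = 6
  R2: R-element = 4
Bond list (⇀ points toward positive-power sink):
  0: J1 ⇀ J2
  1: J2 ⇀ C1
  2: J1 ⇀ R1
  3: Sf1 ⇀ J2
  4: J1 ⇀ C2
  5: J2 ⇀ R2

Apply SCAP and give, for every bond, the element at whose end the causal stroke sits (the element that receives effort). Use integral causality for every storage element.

bond 3 stroke at Sf1  (Sf1 fixes flow; stroke at Sf1)
bond 0 stroke at J2  (J2 flow already set via bond 3)
bond 1 stroke at J2  (J2: bond 3 brought flow, rest push out)
bond 5 stroke at J2  (J2 flow already set via bond 3)
bond 4 stroke at J1  (C2 outputs effort q/C2)
bond 2 stroke at R1  (J1 effort already set via bond 4)

β0 stroke at J2
β1 stroke at J2
β2 stroke at R1
β3 stroke at Sf1
β4 stroke at J1
β5 stroke at J2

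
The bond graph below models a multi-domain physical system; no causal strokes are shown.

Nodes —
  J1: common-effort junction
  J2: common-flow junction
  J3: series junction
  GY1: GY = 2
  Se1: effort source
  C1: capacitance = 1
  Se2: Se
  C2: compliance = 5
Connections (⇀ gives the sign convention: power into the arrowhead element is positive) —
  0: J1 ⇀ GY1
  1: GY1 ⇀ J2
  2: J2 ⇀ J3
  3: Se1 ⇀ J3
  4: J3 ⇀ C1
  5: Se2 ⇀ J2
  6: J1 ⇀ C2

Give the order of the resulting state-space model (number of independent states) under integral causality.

#3 stroke at J3  (source Se1 imposes e)
#5 stroke at J2  (Se2: effort source, stroke at far end)
#4 stroke at J3  (C1 integral (e out))
#2 stroke at J2  (closing 1-jn rule on J3)
#1 stroke at GY1  (closing 1-jn rule on J2)
#0 stroke at GY1  (GY1 both-in/both-out from 1)
#6 stroke at J1  (only one effort-in slot at J1)

2  (C1, C2 all integral)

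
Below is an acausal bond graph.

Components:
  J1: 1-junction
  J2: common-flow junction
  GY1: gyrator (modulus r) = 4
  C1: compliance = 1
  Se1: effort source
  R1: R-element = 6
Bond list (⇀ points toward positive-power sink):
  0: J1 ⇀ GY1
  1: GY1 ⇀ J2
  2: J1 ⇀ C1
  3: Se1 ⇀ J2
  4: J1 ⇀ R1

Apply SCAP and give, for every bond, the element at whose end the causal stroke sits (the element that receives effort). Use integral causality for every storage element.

bond 3 |J2  (Se1: effort source, stroke at far end)
bond 1 |GY1  (closing 1-jn rule on J2)
bond 0 |GY1  (GY1 both-in/both-out from 1)
bond 2 |J1  (common-f at J1 fixed by 0)
bond 4 |J1  (J1 flow already set via bond 0)

bond 0 stroke at GY1
bond 1 stroke at GY1
bond 2 stroke at J1
bond 3 stroke at J2
bond 4 stroke at J1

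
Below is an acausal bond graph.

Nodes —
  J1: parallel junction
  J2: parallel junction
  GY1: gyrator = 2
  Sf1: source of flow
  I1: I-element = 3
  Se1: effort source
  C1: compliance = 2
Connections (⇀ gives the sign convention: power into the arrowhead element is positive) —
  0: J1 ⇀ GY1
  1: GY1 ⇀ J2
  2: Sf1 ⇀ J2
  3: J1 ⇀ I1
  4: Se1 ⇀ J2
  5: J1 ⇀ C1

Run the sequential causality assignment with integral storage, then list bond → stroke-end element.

bond 2 |Sf1  (Sf1 fixes flow; stroke at Sf1)
bond 4 |J2  (Se1 (Se) sets effort on bond)
bond 1 |GY1  (0-jn J2 has e-setter on 4)
bond 0 |GY1  (through GY1, causality inverts; strokes same side of GY1)
bond 3 |I1  (I1: I, integral causality)
bond 5 |J1  (only one effort-in slot at J1)

b0 stroke at GY1
b1 stroke at GY1
b2 stroke at Sf1
b3 stroke at I1
b4 stroke at J2
b5 stroke at J1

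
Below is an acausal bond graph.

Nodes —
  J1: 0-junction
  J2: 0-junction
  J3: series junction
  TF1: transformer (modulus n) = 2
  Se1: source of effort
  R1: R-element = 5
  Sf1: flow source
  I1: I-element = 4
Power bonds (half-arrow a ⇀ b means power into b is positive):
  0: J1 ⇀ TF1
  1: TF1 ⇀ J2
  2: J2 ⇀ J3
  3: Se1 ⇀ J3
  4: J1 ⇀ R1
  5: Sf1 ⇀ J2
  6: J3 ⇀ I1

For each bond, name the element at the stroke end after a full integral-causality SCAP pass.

bond 0 stroke at TF1
bond 1 stroke at J2
bond 2 stroke at J3
bond 3 stroke at J3
bond 4 stroke at J1
bond 5 stroke at Sf1
bond 6 stroke at I1

#3 →J3  (Se1: effort source, stroke at far end)
#5 →Sf1  (Sf1: flow source, stroke at near end)
#6 →I1  (I1 outputs flow p/I1)
#2 →J3  (J3 flow already set via bond 6)
#1 →J2  (J2: last free bond brings effort in)
#0 →TF1  (TF1: transformer flips bond 1)
#4 →J1  (J1: last free bond brings effort in)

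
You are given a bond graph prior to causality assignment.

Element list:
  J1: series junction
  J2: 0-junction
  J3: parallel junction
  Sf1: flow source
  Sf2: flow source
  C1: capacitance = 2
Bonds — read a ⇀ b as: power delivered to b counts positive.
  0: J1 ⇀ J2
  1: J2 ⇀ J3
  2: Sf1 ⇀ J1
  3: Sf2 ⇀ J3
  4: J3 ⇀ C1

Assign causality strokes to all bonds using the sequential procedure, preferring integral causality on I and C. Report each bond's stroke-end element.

#2 |Sf1  (Sf1 fixes flow; stroke at Sf1)
#3 |Sf2  (source Sf2 imposes f)
#0 |J1  (common-f at J1 fixed by 2)
#1 |J2  (only one effort-in slot at J2)
#4 |J3  (J3 needs exactly one e-in)

β0 →J1
β1 →J2
β2 →Sf1
β3 →Sf2
β4 →J3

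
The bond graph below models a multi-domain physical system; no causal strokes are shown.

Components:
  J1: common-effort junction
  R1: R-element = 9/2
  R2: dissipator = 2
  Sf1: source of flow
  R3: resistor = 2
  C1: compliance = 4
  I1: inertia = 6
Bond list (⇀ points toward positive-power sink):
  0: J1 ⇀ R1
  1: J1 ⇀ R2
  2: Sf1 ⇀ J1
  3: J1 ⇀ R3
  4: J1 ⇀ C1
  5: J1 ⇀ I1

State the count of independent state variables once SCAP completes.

b2 |Sf1  (Sf1: flow source, stroke at near end)
b4 |J1  (prefer integral on C1)
b0 |R1  (common-e at J1 fixed by 4)
b1 |R2  (J1: bond 4 brought effort, rest push out)
b3 |R3  (J1 effort already set via bond 4)
b5 |I1  (J1 effort already set via bond 4)

2  (C1, I1 all integral)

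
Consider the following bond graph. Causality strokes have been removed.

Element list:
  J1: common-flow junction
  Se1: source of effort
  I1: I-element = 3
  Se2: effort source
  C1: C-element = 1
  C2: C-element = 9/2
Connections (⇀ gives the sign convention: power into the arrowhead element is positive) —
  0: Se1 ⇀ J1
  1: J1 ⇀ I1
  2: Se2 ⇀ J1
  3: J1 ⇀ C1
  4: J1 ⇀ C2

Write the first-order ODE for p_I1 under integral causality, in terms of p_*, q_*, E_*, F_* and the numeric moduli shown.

dp_I1/dt = E_Se1 + E_Se2 - q_C1 - 2*q_C2/9

b0 →J1  (Se1: effort source, stroke at far end)
b2 →J1  (Se2 (Se) sets effort on bond)
b1 →I1  (I1 outputs flow p/I1)
b3 →J1  (J1 flow already set via bond 1)
b4 →J1  (1-jn J1 has f-setter on 1)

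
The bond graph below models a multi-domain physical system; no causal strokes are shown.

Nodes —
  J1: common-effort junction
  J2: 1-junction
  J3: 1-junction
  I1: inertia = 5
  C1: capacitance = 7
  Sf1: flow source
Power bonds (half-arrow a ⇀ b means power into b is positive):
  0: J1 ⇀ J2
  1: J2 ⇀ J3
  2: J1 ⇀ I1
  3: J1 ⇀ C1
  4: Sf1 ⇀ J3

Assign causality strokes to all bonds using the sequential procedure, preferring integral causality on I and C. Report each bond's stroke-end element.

β0 stroke→J2
β1 stroke→J3
β2 stroke→I1
β3 stroke→J1
β4 stroke→Sf1

β4 |Sf1  (Sf1 (Sf) sets flow on bond)
β1 |J3  (common-f at J3 fixed by 4)
β0 |J2  (common-f at J2 fixed by 1)
β2 |I1  (I1 integral (f out))
β3 |J1  (J1: last free bond brings effort in)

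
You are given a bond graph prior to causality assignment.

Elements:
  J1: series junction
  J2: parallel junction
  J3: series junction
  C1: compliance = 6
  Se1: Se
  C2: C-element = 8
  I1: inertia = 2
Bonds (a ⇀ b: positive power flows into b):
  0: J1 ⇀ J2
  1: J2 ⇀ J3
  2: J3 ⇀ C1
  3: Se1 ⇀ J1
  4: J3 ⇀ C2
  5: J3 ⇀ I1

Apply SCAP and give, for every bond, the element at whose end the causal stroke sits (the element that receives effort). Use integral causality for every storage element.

bond 3 →J1  (Se1: effort source, stroke at far end)
bond 0 →J2  (J1: last free bond brings flow in)
bond 1 →J3  (J2: bond 0 brought effort, rest push out)
bond 2 →J3  (C1: C, integral causality)
bond 4 →J3  (C2 outputs effort q/C2)
bond 5 →I1  (J3: last free bond brings flow in)

#0 stroke at J2
#1 stroke at J3
#2 stroke at J3
#3 stroke at J1
#4 stroke at J3
#5 stroke at I1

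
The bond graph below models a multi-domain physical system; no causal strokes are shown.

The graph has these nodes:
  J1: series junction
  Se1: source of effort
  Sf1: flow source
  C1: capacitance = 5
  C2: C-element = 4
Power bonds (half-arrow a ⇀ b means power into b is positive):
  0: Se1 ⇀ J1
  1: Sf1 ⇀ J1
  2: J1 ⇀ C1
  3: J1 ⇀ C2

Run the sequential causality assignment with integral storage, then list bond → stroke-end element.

b0 |J1  (Se1: effort source, stroke at far end)
b1 |Sf1  (Sf1 (Sf) sets flow on bond)
b2 |J1  (J1 flow already set via bond 1)
b3 |J1  (1-jn J1 has f-setter on 1)

β0 →J1
β1 →Sf1
β2 →J1
β3 →J1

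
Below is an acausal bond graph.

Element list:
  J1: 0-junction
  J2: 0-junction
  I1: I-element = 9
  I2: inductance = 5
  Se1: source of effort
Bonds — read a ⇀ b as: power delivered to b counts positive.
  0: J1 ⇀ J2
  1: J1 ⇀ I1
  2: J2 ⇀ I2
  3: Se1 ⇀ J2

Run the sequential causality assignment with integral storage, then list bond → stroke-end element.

b0 stroke→J1
b1 stroke→I1
b2 stroke→I2
b3 stroke→J2

b3 stroke→J2  (source Se1 imposes e)
b0 stroke→J1  (J2 effort already set via bond 3)
b2 stroke→I2  (common-e at J2 fixed by 3)
b1 stroke→I1  (J1 effort already set via bond 0)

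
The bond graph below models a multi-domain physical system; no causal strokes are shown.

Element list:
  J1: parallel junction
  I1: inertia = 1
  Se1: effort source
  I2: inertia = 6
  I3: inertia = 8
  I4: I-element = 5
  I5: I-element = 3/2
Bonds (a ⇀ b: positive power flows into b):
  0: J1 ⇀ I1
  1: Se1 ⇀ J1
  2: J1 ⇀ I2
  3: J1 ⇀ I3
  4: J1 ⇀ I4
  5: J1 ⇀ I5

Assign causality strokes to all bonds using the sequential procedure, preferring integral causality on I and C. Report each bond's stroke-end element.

b1 →J1  (Se1: effort source, stroke at far end)
b0 →I1  (0-jn J1 has e-setter on 1)
b2 →I2  (J1: bond 1 brought effort, rest push out)
b3 →I3  (common-e at J1 fixed by 1)
b4 →I4  (J1: bond 1 brought effort, rest push out)
b5 →I5  (0-jn J1 has e-setter on 1)

β0 |I1
β1 |J1
β2 |I2
β3 |I3
β4 |I4
β5 |I5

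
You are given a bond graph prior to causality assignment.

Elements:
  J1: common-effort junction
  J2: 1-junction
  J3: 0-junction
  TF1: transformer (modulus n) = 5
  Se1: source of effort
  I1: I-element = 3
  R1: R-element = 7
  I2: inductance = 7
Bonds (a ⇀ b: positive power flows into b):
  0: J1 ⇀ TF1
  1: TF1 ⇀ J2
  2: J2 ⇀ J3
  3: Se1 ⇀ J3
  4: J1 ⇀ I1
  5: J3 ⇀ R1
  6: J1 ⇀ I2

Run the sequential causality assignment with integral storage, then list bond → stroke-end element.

#0 stroke at J1
#1 stroke at TF1
#2 stroke at J2
#3 stroke at J3
#4 stroke at I1
#5 stroke at R1
#6 stroke at I2

β3 stroke→J3  (source Se1 imposes e)
β2 stroke→J2  (0-jn J3 has e-setter on 3)
β5 stroke→R1  (0-jn J3 has e-setter on 3)
β1 stroke→TF1  (closing 1-jn rule on J2)
β0 stroke→J1  (TF1: transformer flips bond 1)
β4 stroke→I1  (J1 effort already set via bond 0)
β6 stroke→I2  (common-e at J1 fixed by 0)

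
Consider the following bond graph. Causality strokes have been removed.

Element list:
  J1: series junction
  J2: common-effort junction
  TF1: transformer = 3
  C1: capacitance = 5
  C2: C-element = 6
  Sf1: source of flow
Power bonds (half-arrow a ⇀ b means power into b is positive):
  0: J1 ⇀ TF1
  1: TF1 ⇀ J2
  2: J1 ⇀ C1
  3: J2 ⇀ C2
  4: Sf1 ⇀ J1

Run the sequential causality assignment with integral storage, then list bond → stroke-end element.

b4 stroke→Sf1  (source Sf1 imposes f)
b0 stroke→J1  (J1 flow already set via bond 4)
b2 stroke→J1  (J1 flow already set via bond 4)
b1 stroke→TF1  (TF1: transformer flips bond 0)
b3 stroke→J2  (only one effort-in slot at J2)

b0 |J1
b1 |TF1
b2 |J1
b3 |J2
b4 |Sf1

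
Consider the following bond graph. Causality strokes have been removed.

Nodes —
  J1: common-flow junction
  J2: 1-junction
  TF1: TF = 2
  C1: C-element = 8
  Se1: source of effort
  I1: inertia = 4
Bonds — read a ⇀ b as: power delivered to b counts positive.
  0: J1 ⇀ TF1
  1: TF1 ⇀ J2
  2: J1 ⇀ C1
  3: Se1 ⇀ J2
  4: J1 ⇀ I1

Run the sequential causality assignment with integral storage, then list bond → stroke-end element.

bond 0 stroke→J1
bond 1 stroke→TF1
bond 2 stroke→J1
bond 3 stroke→J2
bond 4 stroke→I1

β3 →J2  (Se1: effort source, stroke at far end)
β1 →TF1  (closing 1-jn rule on J2)
β0 →J1  (TF1 one-in-one-out from 1)
β2 →J1  (C1: C, integral causality)
β4 →I1  (closing 1-jn rule on J1)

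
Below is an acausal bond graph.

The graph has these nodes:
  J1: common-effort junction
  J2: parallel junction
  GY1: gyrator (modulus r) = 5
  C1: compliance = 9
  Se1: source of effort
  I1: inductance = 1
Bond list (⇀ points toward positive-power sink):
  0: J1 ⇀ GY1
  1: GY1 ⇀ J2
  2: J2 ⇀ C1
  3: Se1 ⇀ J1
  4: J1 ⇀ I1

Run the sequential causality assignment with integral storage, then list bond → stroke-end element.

b0 →GY1
b1 →GY1
b2 →J2
b3 →J1
b4 →I1

#3 stroke at J1  (Se1 (Se) sets effort on bond)
#0 stroke at GY1  (J1: bond 3 brought effort, rest push out)
#4 stroke at I1  (common-e at J1 fixed by 3)
#1 stroke at GY1  (GY GY1: same side as bond 0)
#2 stroke at J2  (only one effort-in slot at J2)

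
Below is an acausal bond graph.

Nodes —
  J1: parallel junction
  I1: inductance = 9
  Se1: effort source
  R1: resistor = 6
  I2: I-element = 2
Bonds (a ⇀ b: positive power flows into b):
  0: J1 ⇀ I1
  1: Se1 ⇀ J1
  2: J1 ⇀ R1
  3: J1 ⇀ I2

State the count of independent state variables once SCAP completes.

#1 |J1  (source Se1 imposes e)
#0 |I1  (J1 effort already set via bond 1)
#2 |R1  (J1 effort already set via bond 1)
#3 |I2  (0-jn J1 has e-setter on 1)

2  (I1, I2 all integral)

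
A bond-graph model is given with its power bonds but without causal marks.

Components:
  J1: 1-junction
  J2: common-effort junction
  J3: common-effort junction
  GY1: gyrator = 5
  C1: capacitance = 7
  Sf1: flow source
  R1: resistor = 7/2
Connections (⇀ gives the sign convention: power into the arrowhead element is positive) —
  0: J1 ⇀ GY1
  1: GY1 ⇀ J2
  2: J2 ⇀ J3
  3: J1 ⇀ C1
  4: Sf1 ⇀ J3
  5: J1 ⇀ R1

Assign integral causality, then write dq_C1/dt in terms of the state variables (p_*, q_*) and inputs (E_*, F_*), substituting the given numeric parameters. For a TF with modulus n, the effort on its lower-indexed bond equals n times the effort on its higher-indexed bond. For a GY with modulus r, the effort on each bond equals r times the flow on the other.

dq_C1/dt = 10*F_Sf1/7 - 2*q_C1/49

#4 →Sf1  (source Sf1 imposes f)
#2 →J3  (J3 needs exactly one e-in)
#1 →J2  (J2 needs exactly one e-in)
#0 →J1  (GY1: gyrator matches bond 1)
#3 →J1  (C1: C, integral causality)
#5 →R1  (only one flow-in slot at J1)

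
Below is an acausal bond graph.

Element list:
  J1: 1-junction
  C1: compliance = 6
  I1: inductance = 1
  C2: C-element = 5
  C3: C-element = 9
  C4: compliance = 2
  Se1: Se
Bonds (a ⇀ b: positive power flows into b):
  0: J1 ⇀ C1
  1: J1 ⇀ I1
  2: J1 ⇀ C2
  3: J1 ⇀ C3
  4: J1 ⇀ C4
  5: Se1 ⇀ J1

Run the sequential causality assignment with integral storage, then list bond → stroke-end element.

#5 |J1  (Se1 (Se) sets effort on bond)
#0 |J1  (C1 integral (e out))
#1 |I1  (prefer integral on I1)
#2 |J1  (J1 flow already set via bond 1)
#3 |J1  (1-jn J1 has f-setter on 1)
#4 |J1  (1-jn J1 has f-setter on 1)

b0 stroke at J1
b1 stroke at I1
b2 stroke at J1
b3 stroke at J1
b4 stroke at J1
b5 stroke at J1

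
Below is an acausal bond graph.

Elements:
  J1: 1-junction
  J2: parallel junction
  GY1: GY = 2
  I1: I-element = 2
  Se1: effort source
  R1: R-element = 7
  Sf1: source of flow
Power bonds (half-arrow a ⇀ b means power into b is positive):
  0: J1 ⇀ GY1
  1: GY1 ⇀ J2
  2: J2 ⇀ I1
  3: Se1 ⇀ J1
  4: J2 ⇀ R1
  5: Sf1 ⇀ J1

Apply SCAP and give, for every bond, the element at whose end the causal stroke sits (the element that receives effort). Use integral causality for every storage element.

bond 3 stroke→J1  (Se1 fixes effort; stroke away)
bond 5 stroke→Sf1  (Sf1: flow source, stroke at near end)
bond 0 stroke→J1  (common-f at J1 fixed by 5)
bond 1 stroke→J2  (GY1 both-in/both-out from 0)
bond 2 stroke→I1  (J2: bond 1 brought effort, rest push out)
bond 4 stroke→R1  (J2: bond 1 brought effort, rest push out)

β0 |J1
β1 |J2
β2 |I1
β3 |J1
β4 |R1
β5 |Sf1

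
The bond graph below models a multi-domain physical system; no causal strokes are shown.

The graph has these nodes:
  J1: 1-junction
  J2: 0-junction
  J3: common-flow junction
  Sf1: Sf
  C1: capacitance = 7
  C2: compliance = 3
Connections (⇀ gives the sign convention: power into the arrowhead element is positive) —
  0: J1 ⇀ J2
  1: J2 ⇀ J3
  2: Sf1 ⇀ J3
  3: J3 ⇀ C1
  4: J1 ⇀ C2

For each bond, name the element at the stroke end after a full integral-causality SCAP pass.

bond 2 →Sf1  (Sf1 (Sf) sets flow on bond)
bond 1 →J3  (J3 flow already set via bond 2)
bond 3 →J3  (J3 flow already set via bond 2)
bond 0 →J2  (only one effort-in slot at J2)
bond 4 →J1  (J1 flow already set via bond 0)

bond 0 stroke at J2
bond 1 stroke at J3
bond 2 stroke at Sf1
bond 3 stroke at J3
bond 4 stroke at J1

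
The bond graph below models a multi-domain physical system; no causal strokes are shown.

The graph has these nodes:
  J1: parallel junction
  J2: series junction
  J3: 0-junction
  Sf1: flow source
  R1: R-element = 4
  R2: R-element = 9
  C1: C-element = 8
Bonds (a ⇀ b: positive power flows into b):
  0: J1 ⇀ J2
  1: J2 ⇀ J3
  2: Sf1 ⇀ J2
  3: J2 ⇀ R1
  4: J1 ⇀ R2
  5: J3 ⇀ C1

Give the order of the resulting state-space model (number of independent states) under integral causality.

1  (C1 all integral)

b2 |Sf1  (source Sf1 imposes f)
b0 |J2  (J2: bond 2 brought flow, rest push out)
b1 |J2  (1-jn J2 has f-setter on 2)
b3 |J2  (J2: bond 2 brought flow, rest push out)
b5 |J3  (J3 needs exactly one e-in)
b4 |J1  (only one effort-in slot at J1)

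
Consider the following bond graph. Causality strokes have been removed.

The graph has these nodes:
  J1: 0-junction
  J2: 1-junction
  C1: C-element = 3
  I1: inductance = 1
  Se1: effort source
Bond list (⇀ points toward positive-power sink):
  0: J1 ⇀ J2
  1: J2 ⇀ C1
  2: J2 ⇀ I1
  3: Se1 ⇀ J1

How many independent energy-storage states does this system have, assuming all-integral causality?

2  (C1, I1 all integral)

b3 |J1  (Se1 fixes effort; stroke away)
b0 |J2  (J1 effort already set via bond 3)
b1 |J2  (C1 outputs effort q/C1)
b2 |I1  (closing 1-jn rule on J2)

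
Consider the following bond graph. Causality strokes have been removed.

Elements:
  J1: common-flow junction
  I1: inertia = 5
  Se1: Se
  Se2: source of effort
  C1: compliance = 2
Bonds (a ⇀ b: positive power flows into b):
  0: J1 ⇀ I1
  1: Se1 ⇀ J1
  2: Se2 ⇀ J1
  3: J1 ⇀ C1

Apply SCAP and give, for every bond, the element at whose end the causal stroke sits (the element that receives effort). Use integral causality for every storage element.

b0 stroke→I1
b1 stroke→J1
b2 stroke→J1
b3 stroke→J1

b1 |J1  (source Se1 imposes e)
b2 |J1  (Se2 fixes effort; stroke away)
b0 |I1  (prefer integral on I1)
b3 |J1  (J1: bond 0 brought flow, rest push out)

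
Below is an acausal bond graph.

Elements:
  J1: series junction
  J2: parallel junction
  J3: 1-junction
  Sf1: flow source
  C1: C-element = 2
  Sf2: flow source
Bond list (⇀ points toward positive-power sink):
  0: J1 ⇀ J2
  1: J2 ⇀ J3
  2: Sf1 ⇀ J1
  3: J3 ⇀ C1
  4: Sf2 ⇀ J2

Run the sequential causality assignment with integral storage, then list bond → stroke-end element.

b2 →Sf1  (source Sf1 imposes f)
b4 →Sf2  (Sf2 fixes flow; stroke at Sf2)
b0 →J1  (J1: bond 2 brought flow, rest push out)
b1 →J2  (only one effort-in slot at J2)
b3 →J3  (common-f at J3 fixed by 1)

#0 |J1
#1 |J2
#2 |Sf1
#3 |J3
#4 |Sf2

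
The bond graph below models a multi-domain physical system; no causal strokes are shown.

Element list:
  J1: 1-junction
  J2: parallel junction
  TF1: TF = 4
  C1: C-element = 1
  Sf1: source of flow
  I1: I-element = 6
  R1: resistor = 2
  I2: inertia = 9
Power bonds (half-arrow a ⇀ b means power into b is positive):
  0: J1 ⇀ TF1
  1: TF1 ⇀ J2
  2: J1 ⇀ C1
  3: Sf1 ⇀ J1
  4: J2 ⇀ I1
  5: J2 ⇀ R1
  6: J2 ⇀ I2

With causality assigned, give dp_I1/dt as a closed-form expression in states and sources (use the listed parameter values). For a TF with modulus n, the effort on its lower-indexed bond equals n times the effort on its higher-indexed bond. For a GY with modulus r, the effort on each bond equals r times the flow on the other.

β3 stroke at Sf1  (Sf1 (Sf) sets flow on bond)
β0 stroke at J1  (J1: bond 3 brought flow, rest push out)
β2 stroke at J1  (J1 flow already set via bond 3)
β1 stroke at TF1  (TF1: transformer flips bond 0)
β4 stroke at I1  (I1 integral (f out))
β6 stroke at I2  (prefer integral on I2)
β5 stroke at J2  (only one effort-in slot at J2)

dp_I1/dt = 8*F_Sf1 - p_I1/3 - 2*p_I2/9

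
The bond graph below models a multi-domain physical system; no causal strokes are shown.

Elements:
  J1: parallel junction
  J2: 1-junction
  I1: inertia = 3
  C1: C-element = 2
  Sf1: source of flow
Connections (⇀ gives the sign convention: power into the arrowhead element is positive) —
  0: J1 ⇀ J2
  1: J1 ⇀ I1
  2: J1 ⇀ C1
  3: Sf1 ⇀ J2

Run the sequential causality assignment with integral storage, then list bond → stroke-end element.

bond 0 stroke at J2
bond 1 stroke at I1
bond 2 stroke at J1
bond 3 stroke at Sf1

#3 →Sf1  (Sf1 fixes flow; stroke at Sf1)
#0 →J2  (1-jn J2 has f-setter on 3)
#1 →I1  (prefer integral on I1)
#2 →J1  (only one effort-in slot at J1)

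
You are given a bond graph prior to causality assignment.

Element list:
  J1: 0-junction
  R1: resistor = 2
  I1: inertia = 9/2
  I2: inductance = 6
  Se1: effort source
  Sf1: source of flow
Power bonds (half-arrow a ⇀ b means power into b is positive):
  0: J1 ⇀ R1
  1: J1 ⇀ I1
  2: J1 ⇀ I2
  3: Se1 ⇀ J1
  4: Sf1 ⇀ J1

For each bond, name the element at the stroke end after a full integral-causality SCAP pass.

#3 |J1  (source Se1 imposes e)
#4 |Sf1  (Sf1: flow source, stroke at near end)
#0 |R1  (J1: bond 3 brought effort, rest push out)
#1 |I1  (common-e at J1 fixed by 3)
#2 |I2  (0-jn J1 has e-setter on 3)

#0 stroke at R1
#1 stroke at I1
#2 stroke at I2
#3 stroke at J1
#4 stroke at Sf1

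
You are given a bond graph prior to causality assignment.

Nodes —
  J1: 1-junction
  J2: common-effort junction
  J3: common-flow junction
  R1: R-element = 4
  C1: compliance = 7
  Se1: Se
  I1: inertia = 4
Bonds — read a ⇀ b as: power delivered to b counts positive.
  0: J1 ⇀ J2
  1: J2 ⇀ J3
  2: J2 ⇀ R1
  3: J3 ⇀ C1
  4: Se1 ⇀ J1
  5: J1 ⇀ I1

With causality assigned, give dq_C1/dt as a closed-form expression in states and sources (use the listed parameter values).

dq_C1/dt = p_I1/4 - q_C1/28

#4 stroke→J1  (Se1 fixes effort; stroke away)
#3 stroke→J3  (C1 integral (e out))
#1 stroke→J2  (only one flow-in slot at J3)
#0 stroke→J1  (J2: bond 1 brought effort, rest push out)
#2 stroke→R1  (J2: bond 1 brought effort, rest push out)
#5 stroke→I1  (J1: last free bond brings flow in)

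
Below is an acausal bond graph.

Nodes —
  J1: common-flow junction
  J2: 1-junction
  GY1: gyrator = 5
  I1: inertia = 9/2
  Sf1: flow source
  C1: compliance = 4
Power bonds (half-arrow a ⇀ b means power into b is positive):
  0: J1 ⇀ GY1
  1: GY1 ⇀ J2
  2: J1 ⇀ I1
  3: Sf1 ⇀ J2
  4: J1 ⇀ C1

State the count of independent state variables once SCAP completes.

2  (C1, I1 all integral)

#3 |Sf1  (source Sf1 imposes f)
#1 |J2  (J2 flow already set via bond 3)
#0 |J1  (GY GY1: same side as bond 1)
#2 |I1  (I1 outputs flow p/I1)
#4 |J1  (common-f at J1 fixed by 2)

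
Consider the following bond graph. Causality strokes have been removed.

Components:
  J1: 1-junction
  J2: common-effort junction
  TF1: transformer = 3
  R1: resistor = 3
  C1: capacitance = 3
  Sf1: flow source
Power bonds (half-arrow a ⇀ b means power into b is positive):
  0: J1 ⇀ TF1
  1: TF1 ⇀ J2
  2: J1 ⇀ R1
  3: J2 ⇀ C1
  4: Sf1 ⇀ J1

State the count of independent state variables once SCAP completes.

1  (C1 all integral)

β4 stroke→Sf1  (Sf1 (Sf) sets flow on bond)
β0 stroke→J1  (common-f at J1 fixed by 4)
β2 stroke→J1  (1-jn J1 has f-setter on 4)
β1 stroke→TF1  (through TF1, causality passes straight; one stroke at TF1)
β3 stroke→J2  (only one effort-in slot at J2)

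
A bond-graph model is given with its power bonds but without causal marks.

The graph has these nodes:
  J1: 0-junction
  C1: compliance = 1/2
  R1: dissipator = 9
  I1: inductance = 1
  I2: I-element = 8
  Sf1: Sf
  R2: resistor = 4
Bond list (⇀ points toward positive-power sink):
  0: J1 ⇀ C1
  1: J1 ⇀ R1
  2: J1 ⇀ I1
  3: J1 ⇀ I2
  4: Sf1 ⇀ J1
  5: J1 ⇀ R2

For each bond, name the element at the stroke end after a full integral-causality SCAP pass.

b0 stroke at J1
b1 stroke at R1
b2 stroke at I1
b3 stroke at I2
b4 stroke at Sf1
b5 stroke at R2

β4 stroke at Sf1  (Sf1 (Sf) sets flow on bond)
β0 stroke at J1  (C1: C, integral causality)
β1 stroke at R1  (J1 effort already set via bond 0)
β2 stroke at I1  (J1 effort already set via bond 0)
β3 stroke at I2  (common-e at J1 fixed by 0)
β5 stroke at R2  (0-jn J1 has e-setter on 0)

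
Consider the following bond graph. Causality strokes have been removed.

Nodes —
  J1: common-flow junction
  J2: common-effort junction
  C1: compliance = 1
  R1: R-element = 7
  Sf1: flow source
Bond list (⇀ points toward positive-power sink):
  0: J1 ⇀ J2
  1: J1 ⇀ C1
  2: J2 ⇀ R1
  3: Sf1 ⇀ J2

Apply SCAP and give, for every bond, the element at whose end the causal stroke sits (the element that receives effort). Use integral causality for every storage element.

b3 stroke at Sf1  (Sf1: flow source, stroke at near end)
b1 stroke at J1  (C1: C, integral causality)
b0 stroke at J2  (only one flow-in slot at J1)
b2 stroke at R1  (0-jn J2 has e-setter on 0)

#0 |J2
#1 |J1
#2 |R1
#3 |Sf1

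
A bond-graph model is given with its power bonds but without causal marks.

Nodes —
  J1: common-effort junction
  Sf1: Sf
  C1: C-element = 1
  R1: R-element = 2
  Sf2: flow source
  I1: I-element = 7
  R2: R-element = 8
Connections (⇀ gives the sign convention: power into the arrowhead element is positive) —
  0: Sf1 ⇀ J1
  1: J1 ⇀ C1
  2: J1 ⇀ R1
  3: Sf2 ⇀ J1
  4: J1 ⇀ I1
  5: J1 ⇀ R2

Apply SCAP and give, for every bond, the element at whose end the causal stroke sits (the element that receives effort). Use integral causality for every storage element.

β0 stroke→Sf1
β1 stroke→J1
β2 stroke→R1
β3 stroke→Sf2
β4 stroke→I1
β5 stroke→R2

b0 |Sf1  (Sf1: flow source, stroke at near end)
b3 |Sf2  (Sf2: flow source, stroke at near end)
b1 |J1  (C1 integral (e out))
b2 |R1  (common-e at J1 fixed by 1)
b4 |I1  (J1 effort already set via bond 1)
b5 |R2  (J1: bond 1 brought effort, rest push out)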